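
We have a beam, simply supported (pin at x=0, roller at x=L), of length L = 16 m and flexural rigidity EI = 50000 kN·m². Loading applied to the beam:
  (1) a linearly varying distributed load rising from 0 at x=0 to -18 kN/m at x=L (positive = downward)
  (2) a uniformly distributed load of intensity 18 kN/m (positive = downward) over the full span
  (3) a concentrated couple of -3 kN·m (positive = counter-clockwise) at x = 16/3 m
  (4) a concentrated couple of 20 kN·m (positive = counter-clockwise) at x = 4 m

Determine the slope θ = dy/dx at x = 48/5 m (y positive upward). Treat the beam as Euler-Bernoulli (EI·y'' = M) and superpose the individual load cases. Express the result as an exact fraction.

θ(48/5) = 160301/15625000 rad

Load 1 — triangular load w₀=-18 kN/m (0→w₀ over full span):
  θ_1 = -w₀(7L⁴-30L²x²+15x⁴)/(360LEI) = -(-18)·(7·16⁴-30·16²·(48/5)²+15·(48/5)⁴)/(360·16·50000) = -14848/1953125 rad
Load 2 — uniform load w=18 kN/m over full span:
  θ_2 = -w(L³-6Lx²+4x³)/(24EI) = -18·(16³-6·16·(48/5)²+4·(48/5)³)/(24·50000) = 7104/390625 rad
Load 3 — applied couple M₀=-3 kN·m at a=16/3 m (b=L-a=32/3):
  θ_3 = (M₀x²/(2L)-M₀(x-a)+C₁)/EI  [x>a] with C₁=M₀(3b²-L²)/(6L)=-8/3 = ((-3)·(48/5)²/(2·16)-(-3)·((48/5)-(16/3))+(-8/3))/50000 = 7/234375 rad
Load 4 — applied couple M₀=20 kN·m at a=4 m (b=L-a=12):
  θ_4 = (M₀x²/(2L)-M₀(x-a)+C₁)/EI  [x>a] with C₁=M₀(3b²-L²)/(6L)=110/3 = (20·(48/5)²/(2·16)-20·((48/5)-4)+(110/3))/50000 = -133/375000 rad
Superposition: θ = Σ θ_i = 160301/15625000 rad ≈ 0.010259 rad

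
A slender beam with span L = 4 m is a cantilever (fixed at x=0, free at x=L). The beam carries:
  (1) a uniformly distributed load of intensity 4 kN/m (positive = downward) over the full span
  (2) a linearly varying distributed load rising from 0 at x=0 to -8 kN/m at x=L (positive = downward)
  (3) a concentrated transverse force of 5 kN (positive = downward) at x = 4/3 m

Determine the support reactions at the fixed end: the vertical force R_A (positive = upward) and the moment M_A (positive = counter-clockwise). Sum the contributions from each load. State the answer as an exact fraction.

R_A = 5 kN, M_A = -4 kN·m

Load 1 — uniform load w=4 kN/m over full span:
  R_A = wL = 4·4 = 16 kN
  M_A = wL²/2 = 4·4²/2 = 32 kN·m
Load 2 — triangular load w₀=-8 kN/m (0→w₀ over full span):
  R_A = w₀L/2 = (-8)·4/2 = -16 kN
  M_A = w₀L²/3 = (-8)·4²/3 = -128/3 kN·m
Load 3 — point force P=5 kN at a=4/3 m (b=L-a=8/3):
  R_A = P = 5 kN
  M_A = Pa = 5·(4/3) = 20/3 kN·m
Superposition: R_A = 5 kN, M_A = -4 kN·m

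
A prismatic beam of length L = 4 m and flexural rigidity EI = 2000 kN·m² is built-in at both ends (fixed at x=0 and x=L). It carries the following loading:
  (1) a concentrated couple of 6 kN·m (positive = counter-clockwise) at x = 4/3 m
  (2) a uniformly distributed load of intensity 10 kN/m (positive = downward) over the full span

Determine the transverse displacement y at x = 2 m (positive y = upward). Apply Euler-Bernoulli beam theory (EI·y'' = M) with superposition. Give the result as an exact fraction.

Load 1 — applied couple M₀=6 kN·m at a=4/3 m (b=L-a=8/3):
  y_1 = (R_Ax³/6 - M_Ax²/2 - M₀(x-a)²/2)/EI  [x>a] with R_A=2, M_A=0 = (2·2³/6 - 0·2²/2 - 6·(2-(4/3))²/2)/2000 = 1/1500 m
Load 2 — uniform load w=10 kN/m over full span:
  y_2 = -wx²(L-x)²/(24EI) = -10·2²·(4-2)²/(24·2000) = -1/300 m
Superposition: y = Σ y_i = -1/375 m ≈ -0.002667 m

y(2) = -1/375 m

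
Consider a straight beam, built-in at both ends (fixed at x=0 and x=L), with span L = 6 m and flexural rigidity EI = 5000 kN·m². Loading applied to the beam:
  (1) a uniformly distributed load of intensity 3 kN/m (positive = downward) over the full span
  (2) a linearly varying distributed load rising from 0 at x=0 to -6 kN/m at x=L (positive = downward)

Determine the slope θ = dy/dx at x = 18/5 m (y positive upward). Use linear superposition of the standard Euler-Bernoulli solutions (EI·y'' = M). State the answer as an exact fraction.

θ(18/5) = 81/781250 rad

Load 1 — uniform load w=3 kN/m over full span:
  θ_1 = -wx(L-x)(L-2x)/(12EI) = -3·(18/5)·(6-(18/5))·(6-2·(18/5))/(12·5000) = 81/156250 rad
Load 2 — triangular load w₀=-6 kN/m (0→w₀ over full span):
  θ_2 = -w₀(2x(L-x)(L-2x)(x+2L)+x²(L-x)²)/(120LEI) = -(-6)·(2·(18/5)·(6-(18/5))·(6-2·(18/5))·((18/5)+2·6)+(18/5)²·(6-(18/5))²)/(120·6·5000) = -162/390625 rad
Superposition: θ = Σ θ_i = 81/781250 rad ≈ 0.000104 rad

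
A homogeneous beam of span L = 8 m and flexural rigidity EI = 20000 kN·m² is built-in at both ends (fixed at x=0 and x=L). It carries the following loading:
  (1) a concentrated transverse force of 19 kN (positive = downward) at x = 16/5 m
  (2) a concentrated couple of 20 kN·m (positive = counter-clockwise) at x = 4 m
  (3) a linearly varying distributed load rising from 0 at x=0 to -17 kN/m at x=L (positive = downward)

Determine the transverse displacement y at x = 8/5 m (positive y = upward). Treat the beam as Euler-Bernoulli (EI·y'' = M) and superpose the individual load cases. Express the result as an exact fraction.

Load 1 — point force P=19 kN at a=16/5 m (b=L-a=24/5):
  y_1 = -Pb²x²(3aL-(3a+b)x)/(6L³EI)  [x≤a] = -19·(24/5)²·(8/5)²·(3·(16/5)·8-(3·(16/5)+(24/5))·(8/5))/(6·8³·20000) = -9576/9765625 m
Load 2 — applied couple M₀=20 kN·m at a=4 m (b=L-a=4):
  y_2 = (R_Ax³/6 - M_Ax²/2)/EI  [x≤a] with R_A=15/4, M_A=5 = ((15/4)·(8/5)³/6 - 5·(8/5)²/2)/20000 = -3/15625 m
Load 3 — triangular load w₀=-17 kN/m (0→w₀ over full span):
  y_3 = -w₀x²(L-x)²(x+2L)/(120LEI) = -(-17)·(8/5)²·(8-(8/5))²·((8/5)+2·8)/(120·8·20000) = 47872/29296875 m
Superposition: y = Σ y_i = 13519/29296875 m ≈ 0.000461 m

y(8/5) = 13519/29296875 m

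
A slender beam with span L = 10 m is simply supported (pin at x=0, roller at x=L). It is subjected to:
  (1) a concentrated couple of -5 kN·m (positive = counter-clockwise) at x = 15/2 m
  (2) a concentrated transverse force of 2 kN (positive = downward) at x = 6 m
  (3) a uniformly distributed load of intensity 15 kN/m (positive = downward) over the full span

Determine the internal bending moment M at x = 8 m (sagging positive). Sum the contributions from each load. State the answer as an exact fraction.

M(8) = 617/5 kN·m

Load 1 — applied couple M₀=-5 kN·m at a=15/2 m (b=L-a=5/2):
  M_1 = M₀x/L - M₀  [x>a] = (-5)·8/10 - (-5) = 1 kN·m
Load 2 — point force P=2 kN at a=6 m (b=L-a=4):
  M_2 = Pa(L-x)/L  [x>a] = 2·6·(10-8)/10 = 12/5 kN·m
Load 3 — uniform load w=15 kN/m over full span:
  M_3 = wx(L-x)/2 = 15·8·(10-8)/2 = 120 kN·m
Superposition: M = Σ M_i = 617/5 kN·m ≈ 123.400000 kN·m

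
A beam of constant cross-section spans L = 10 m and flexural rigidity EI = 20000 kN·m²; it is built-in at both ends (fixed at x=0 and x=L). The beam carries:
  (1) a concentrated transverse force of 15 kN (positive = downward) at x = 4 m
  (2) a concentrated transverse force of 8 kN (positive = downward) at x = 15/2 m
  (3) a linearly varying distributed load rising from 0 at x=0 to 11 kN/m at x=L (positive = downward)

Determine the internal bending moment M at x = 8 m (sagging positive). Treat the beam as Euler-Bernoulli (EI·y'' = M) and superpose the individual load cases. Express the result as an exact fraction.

Load 1 — point force P=15 kN at a=4 m (b=L-a=6):
  M_1 = Pa²(a+3b)(L-x)/L³ - Pa²b/L²  [x>a] = 15·4²·(4+3·6)·(10-8)/10³ - 15·4²·6/10² = -96/25 kN·m
Load 2 — point force P=8 kN at a=15/2 m (b=L-a=5/2):
  M_2 = Pa²(a+3b)(L-x)/L³ - Pa²b/L²  [x>a] = 8·(15/2)²·((15/2)+3·(5/2))·(10-8)/10³ - 8·(15/2)²·(5/2)/10² = 9/4 kN·m
Load 3 — triangular load w₀=11 kN/m (0→w₀ over full span):
  M_3 = 3w₀Lx/20 - w₀L²/30 - w₀x³/(6L) = 3·11·10·8/20 - 11·10²/30 - 11·8³/(6·10) = 22/15 kN·m
Superposition: M = Σ M_i = -37/300 kN·m ≈ -0.123333 kN·m

M(8) = -37/300 kN·m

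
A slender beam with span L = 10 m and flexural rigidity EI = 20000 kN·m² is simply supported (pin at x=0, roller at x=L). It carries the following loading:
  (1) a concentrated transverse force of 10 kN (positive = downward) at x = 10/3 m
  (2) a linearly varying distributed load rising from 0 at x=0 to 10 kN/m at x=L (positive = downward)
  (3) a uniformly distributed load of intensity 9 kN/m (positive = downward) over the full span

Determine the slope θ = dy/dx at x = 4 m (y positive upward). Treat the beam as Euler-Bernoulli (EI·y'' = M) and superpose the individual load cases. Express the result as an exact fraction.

θ(4) = -3133/324000 rad

Load 1 — point force P=10 kN at a=10/3 m (b=L-a=20/3):
  θ_1 = -Pa(2L²-6Lx+3x²+a²)/(6LEI)  [x>a] = -10·(10/3)·(2·10²-6·10·4+3·4²+(10/3)²)/(6·10·20000) = -43/81000 rad
Load 2 — triangular load w₀=10 kN/m (0→w₀ over full span):
  θ_2 = -w₀(7L⁴-30L²x²+15x⁴)/(360LEI) = -10·(7·10⁴-30·10²·4²+15·4⁴)/(360·10·20000) = -323/90000 rad
Load 3 — uniform load w=9 kN/m over full span:
  θ_3 = -w(L³-6Lx²+4x³)/(24EI) = -9·(10³-6·10·4²+4·4³)/(24·20000) = -111/20000 rad
Superposition: θ = Σ θ_i = -3133/324000 rad ≈ -0.009670 rad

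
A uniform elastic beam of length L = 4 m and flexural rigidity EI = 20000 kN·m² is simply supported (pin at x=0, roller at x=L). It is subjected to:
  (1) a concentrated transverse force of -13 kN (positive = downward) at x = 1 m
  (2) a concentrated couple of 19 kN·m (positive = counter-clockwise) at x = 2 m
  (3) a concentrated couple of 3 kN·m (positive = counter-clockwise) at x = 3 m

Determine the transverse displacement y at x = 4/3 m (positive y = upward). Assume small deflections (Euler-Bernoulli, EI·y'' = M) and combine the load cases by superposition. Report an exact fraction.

y(4/3) = 1163/3240000 m

Load 1 — point force P=-13 kN at a=1 m (b=L-a=3):
  y_1 = -Pa(L-x)(2Lx-a²-x²)/(6LEI)  [x>a] = -(-13)·1·(4-(4/3))·(2·4·(4/3)-1²-(4/3)²)/(6·4·20000) = 923/1620000 m
Load 2 — applied couple M₀=19 kN·m at a=2 m (b=L-a=2):
  y_2 = (M₀x³/(6L)+C₁x)/EI  [x≤a] with C₁=M₀(3b²-L²)/(6L)=-19/6 = (19·(4/3)³/(6·4)+(-19/6)·(4/3))/20000 = -19/162000 m
Load 3 — applied couple M₀=3 kN·m at a=3 m (b=L-a=1):
  y_3 = (M₀x³/(6L)+C₁x)/EI  [x≤a] with C₁=M₀(3b²-L²)/(6L)=-13/8 = (3·(4/3)³/(6·4)+(-13/8)·(4/3))/20000 = -101/1080000 m
Superposition: y = Σ y_i = 1163/3240000 m ≈ 0.000359 m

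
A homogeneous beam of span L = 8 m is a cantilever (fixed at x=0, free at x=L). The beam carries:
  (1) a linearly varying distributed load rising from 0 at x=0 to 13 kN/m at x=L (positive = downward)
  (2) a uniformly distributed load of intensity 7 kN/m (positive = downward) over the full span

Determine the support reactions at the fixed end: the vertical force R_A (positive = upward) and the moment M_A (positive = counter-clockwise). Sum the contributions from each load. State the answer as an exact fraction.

R_A = 108 kN, M_A = 1504/3 kN·m

Load 1 — triangular load w₀=13 kN/m (0→w₀ over full span):
  R_A = w₀L/2 = 13·8/2 = 52 kN
  M_A = w₀L²/3 = 13·8²/3 = 832/3 kN·m
Load 2 — uniform load w=7 kN/m over full span:
  R_A = wL = 7·8 = 56 kN
  M_A = wL²/2 = 7·8²/2 = 224 kN·m
Superposition: R_A = 108 kN, M_A = 1504/3 kN·m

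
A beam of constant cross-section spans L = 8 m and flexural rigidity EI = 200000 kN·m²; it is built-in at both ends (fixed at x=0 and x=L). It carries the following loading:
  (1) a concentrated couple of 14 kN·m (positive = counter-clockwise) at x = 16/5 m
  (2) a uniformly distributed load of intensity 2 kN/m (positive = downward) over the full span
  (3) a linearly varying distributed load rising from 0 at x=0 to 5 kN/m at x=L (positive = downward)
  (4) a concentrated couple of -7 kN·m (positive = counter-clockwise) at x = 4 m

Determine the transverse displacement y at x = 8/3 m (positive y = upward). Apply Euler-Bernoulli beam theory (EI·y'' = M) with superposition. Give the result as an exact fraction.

Load 1 — applied couple M₀=14 kN·m at a=16/5 m (b=L-a=24/5):
  y_1 = (R_Ax³/6 - M_Ax²/2)/EI  [x≤a] with R_A=63/25, M_A=42/25 = ((63/25)·(8/3)³/6 - (42/25)·(8/3)²/2)/200000 = 7/703125 m
Load 2 — uniform load w=2 kN/m over full span:
  y_2 = -wx²(L-x)²/(24EI) = -2·(8/3)²·(8-(8/3))²/(24·200000) = -64/759375 m
Load 3 — triangular load w₀=5 kN/m (0→w₀ over full span):
  y_3 = -w₀x²(L-x)²(x+2L)/(120LEI) = -5·(8/3)²·(8-(8/3))²·((8/3)+2·8)/(120·8·200000) = -224/2278125 m
Load 4 — applied couple M₀=-7 kN·m at a=4 m (b=L-a=4):
  y_4 = (R_Ax³/6 - M_Ax²/2)/EI  [x≤a] with R_A=-21/16, M_A=-7/4 = ((-21/16)·(8/3)³/6 - (-7/4)·(8/3)²/2)/200000 = 7/675000 m
Superposition: y = Σ y_i = -73939/455625000 m ≈ -0.000162 m

y(8/3) = -73939/455625000 m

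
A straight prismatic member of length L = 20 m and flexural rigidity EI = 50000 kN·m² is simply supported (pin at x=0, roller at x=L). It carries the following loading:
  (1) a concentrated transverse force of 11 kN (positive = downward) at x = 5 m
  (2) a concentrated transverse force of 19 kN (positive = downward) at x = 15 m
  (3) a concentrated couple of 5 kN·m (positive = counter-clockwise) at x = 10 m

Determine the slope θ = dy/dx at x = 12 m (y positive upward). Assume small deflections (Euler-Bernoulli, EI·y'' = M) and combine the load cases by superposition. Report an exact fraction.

θ(12) = 797/300000 rad

Load 1 — point force P=11 kN at a=5 m (b=L-a=15):
  θ_1 = -Pa(2L²-6Lx+3x²+a²)/(6LEI)  [x>a] = -11·5·(2·20²-6·20·12+3·12²+5²)/(6·20·50000) = 671/400000 rad
Load 2 — point force P=19 kN at a=15 m (b=L-a=5):
  θ_2 = -Pb(L²-b²-3x²)/(6LEI)  [x≤a] = -19·5·(20²-5²-3·12²)/(6·20·50000) = 361/400000 rad
Load 3 — applied couple M₀=5 kN·m at a=10 m (b=L-a=10):
  θ_3 = (M₀x²/(2L)-M₀(x-a)+C₁)/EI  [x>a] with C₁=M₀(3b²-L²)/(6L)=-25/6 = (5·12²/(2·20)-5·(12-10)+(-25/6))/50000 = 23/300000 rad
Superposition: θ = Σ θ_i = 797/300000 rad ≈ 0.002657 rad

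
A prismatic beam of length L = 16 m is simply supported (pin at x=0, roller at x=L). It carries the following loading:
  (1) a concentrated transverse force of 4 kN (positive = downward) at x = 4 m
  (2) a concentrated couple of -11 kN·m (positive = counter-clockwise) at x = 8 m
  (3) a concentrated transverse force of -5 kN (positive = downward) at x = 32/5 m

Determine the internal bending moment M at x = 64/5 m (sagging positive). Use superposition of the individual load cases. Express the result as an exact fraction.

Load 1 — point force P=4 kN at a=4 m (b=L-a=12):
  M_1 = Pa(L-x)/L  [x>a] = 4·4·(16-(64/5))/16 = 16/5 kN·m
Load 2 — applied couple M₀=-11 kN·m at a=8 m (b=L-a=8):
  M_2 = M₀x/L - M₀  [x>a] = (-11)·(64/5)/16 - (-11) = 11/5 kN·m
Load 3 — point force P=-5 kN at a=32/5 m (b=L-a=48/5):
  M_3 = Pa(L-x)/L  [x>a] = (-5)·(32/5)·(16-(64/5))/16 = -32/5 kN·m
Superposition: M = Σ M_i = -1 kN·m ≈ -1.000000 kN·m

M(64/5) = -1 kN·m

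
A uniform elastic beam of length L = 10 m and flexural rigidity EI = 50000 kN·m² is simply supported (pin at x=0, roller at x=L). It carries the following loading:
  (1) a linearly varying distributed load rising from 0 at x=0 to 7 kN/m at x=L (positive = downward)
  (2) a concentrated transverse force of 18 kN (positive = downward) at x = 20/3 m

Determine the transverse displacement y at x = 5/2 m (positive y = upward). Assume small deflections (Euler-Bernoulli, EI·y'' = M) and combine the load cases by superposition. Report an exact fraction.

y(5/2) = -19061/1843200 m

Load 1 — triangular load w₀=7 kN/m (0→w₀ over full span):
  y_1 = -w₀x(7L⁴-10L²x²+3x⁴)/(360LEI) = -7·(5/2)·(7·10⁴-10·10²·(5/2)²+3·(5/2)⁴)/(360·10·50000) = -763/122880 m
Load 2 — point force P=18 kN at a=20/3 m (b=L-a=10/3):
  y_2 = -Pbx(L²-b²-x²)/(6LEI)  [x≤a] = -18·(10/3)·(5/2)·(10²-(10/3)²-(5/2)²)/(6·10·50000) = -119/28800 m
Superposition: y = Σ y_i = -19061/1843200 m ≈ -0.010341 m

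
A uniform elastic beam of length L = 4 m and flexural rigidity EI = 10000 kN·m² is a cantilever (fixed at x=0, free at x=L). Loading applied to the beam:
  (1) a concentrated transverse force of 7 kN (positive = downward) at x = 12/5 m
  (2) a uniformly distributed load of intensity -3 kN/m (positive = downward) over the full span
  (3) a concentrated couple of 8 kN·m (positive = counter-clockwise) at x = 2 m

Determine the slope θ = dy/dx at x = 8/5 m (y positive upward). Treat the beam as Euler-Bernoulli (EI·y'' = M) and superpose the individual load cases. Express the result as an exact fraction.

Load 1 — point force P=7 kN at a=12/5 m (b=L-a=8/5):
  θ_1 = -Px(2a-x)/(2EI)  [x≤a] = -7·(8/5)·(2·(12/5)-(8/5))/(2·10000) = -28/15625 rad
Load 2 — uniform load w=-3 kN/m over full span:
  θ_2 = -wx(x²-3Lx+3L²)/(6EI) = -(-3)·(8/5)·((8/5)²-3·4·(8/5)+3·4²)/(6·10000) = 196/78125 rad
Load 3 — applied couple M₀=8 kN·m at a=2 m (b=L-a=2):
  θ_3 = M₀x/EI  [x≤a] = 8·(8/5)/10000 = 4/3125 rad
Superposition: θ = Σ θ_i = 156/78125 rad ≈ 0.001997 rad

θ(8/5) = 156/78125 rad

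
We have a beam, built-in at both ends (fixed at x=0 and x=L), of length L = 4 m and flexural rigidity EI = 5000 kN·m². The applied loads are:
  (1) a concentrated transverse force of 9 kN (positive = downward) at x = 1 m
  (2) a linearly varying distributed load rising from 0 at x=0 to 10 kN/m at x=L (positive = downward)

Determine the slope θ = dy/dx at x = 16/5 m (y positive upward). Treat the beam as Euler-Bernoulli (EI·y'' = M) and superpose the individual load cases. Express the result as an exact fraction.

Load 1 — point force P=9 kN at a=1 m (b=L-a=3):
  θ_1 = Pa²(L-x)(2bL-(3b+a)(L-x))/(2L³EI)  [x>a] = 9·1²·(4-(16/5))·(2·3·4-(3·3+1)·(4-(16/5)))/(2·4³·5000) = 9/50000 rad
Load 2 — triangular load w₀=10 kN/m (0→w₀ over full span):
  θ_2 = -w₀(2x(L-x)(L-2x)(x+2L)+x²(L-x)²)/(120LEI) = -10·(2·(16/5)·(4-(16/5))·(4-2·(16/5))·((16/5)+2·4)+(16/5)²·(4-(16/5))²)/(120·4·5000) = 128/234375 rad
Superposition: θ = Σ θ_i = 2723/3750000 rad ≈ 0.000726 rad

θ(16/5) = 2723/3750000 rad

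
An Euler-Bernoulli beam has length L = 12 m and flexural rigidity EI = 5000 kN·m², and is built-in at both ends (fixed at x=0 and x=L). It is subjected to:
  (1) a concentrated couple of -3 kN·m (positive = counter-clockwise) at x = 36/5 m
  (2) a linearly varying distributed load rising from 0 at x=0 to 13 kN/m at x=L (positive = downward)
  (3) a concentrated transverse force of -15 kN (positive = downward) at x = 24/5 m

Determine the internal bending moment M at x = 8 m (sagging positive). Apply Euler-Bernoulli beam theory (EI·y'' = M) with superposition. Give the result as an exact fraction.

Load 1 — applied couple M₀=-3 kN·m at a=36/5 m (b=L-a=24/5):
  M_1 = R_Ax - M_A - M₀  [x>a] with R_A=-9/25, M_A=-24/25 = (-9/25)·8 - (-24/25) - (-3) = 27/25 kN·m
Load 2 — triangular load w₀=13 kN/m (0→w₀ over full span):
  M_2 = 3w₀Lx/20 - w₀L²/30 - w₀x³/(6L) = 3·13·12·8/20 - 13·12²/30 - 13·8³/(6·12) = 1456/45 kN·m
Load 3 — point force P=-15 kN at a=24/5 m (b=L-a=36/5):
  M_3 = Pa²(a+3b)(L-x)/L³ - Pa²b/L²  [x>a] = (-15)·(24/5)²·((24/5)+3·(36/5))·(12-8)/12³ - (-15)·(24/5)²·(36/5)/12² = -96/25 kN·m
Superposition: M = Σ M_i = 6659/225 kN·m ≈ 29.595556 kN·m

M(8) = 6659/225 kN·m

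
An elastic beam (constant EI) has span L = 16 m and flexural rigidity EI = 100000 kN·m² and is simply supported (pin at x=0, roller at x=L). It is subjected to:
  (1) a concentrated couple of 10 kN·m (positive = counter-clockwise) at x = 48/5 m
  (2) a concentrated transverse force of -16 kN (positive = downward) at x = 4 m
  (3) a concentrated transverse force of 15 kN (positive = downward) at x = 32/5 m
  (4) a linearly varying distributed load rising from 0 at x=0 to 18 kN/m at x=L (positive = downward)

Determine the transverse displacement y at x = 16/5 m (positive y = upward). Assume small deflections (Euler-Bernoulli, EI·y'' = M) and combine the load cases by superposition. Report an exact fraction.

Load 1 — applied couple M₀=10 kN·m at a=48/5 m (b=L-a=32/5):
  y_1 = (M₀x³/(6L)+C₁x)/EI  [x≤a] with C₁=M₀(3b²-L²)/(6L)=-208/15 = (10·(16/5)³/(6·16)+(-208/15)·(16/5))/100000 = -32/78125 m
Load 2 — point force P=-16 kN at a=4 m (b=L-a=12):
  y_2 = -Pbx(L²-b²-x²)/(6LEI)  [x≤a] = -(-16)·12·(16/5)·(16²-12²-(16/5)²)/(6·16·100000) = 2544/390625 m
Load 3 — point force P=15 kN at a=32/5 m (b=L-a=48/5):
  y_3 = -Pbx(L²-b²-x²)/(6LEI)  [x≤a] = -15·(48/5)·(16/5)·(16²-(48/5)²-(16/5)²)/(6·16·100000) = -576/78125 m
Load 4 — triangular load w₀=18 kN/m (0→w₀ over full span):
  y_4 = -w₀x(7L⁴-10L²x²+3x⁴)/(360LEI) = -18·(16/5)·(7·16⁴-10·16²·(16/5)²+3·(16/5)⁴)/(360·16·100000) = -2113536/48828125 m
Superposition: y = Σ y_i = -2175536/48828125 m ≈ -0.044555 m

y(16/5) = -2175536/48828125 m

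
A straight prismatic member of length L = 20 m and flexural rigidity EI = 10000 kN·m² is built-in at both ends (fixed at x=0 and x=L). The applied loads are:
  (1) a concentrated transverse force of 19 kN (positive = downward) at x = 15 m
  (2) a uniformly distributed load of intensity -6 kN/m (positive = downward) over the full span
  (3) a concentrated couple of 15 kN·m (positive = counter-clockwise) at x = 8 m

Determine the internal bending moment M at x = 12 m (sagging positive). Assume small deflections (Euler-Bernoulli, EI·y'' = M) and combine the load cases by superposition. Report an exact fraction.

Load 1 — point force P=19 kN at a=15 m (b=L-a=5):
  M_1 = Pb²(3a+b)x/L³ - Pab²/L²  [x≤a] = 19·5²·(3·15+5)·12/20³ - 19·15·5²/20² = 285/16 kN·m
Load 2 — uniform load w=-6 kN/m over full span:
  M_2 = wLx/2 - wL²/12 - wx²/2 = (-6)·20·12/2 - (-6)·20²/12 - (-6)·12²/2 = -88 kN·m
Load 3 — applied couple M₀=15 kN·m at a=8 m (b=L-a=12):
  M_3 = R_Ax - M_A - M₀  [x>a] with R_A=27/25, M_A=9/5 = (27/25)·12 - (9/5) - 15 = -96/25 kN·m
Superposition: M = Σ M_i = -29611/400 kN·m ≈ -74.027500 kN·m

M(12) = -29611/400 kN·m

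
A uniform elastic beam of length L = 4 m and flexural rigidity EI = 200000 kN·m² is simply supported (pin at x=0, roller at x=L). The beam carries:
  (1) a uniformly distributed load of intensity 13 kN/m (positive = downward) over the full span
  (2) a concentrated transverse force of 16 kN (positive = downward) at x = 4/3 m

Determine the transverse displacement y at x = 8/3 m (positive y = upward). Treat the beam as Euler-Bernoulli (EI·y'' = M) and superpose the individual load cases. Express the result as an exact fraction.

y(8/3) = -199/759375 m

Load 1 — uniform load w=13 kN/m over full span:
  y_1 = -wx(L³-2Lx²+x³)/(24EI) = -13·(8/3)·(4³-2·4·(8/3)²+(8/3)³)/(24·200000) = -143/759375 m
Load 2 — point force P=16 kN at a=4/3 m (b=L-a=8/3):
  y_2 = -Pa(L-x)(2Lx-a²-x²)/(6LEI)  [x>a] = -16·(4/3)·(4-(8/3))·(2·4·(8/3)-(4/3)²-(8/3)²)/(6·4·200000) = -56/759375 m
Superposition: y = Σ y_i = -199/759375 m ≈ -0.000262 m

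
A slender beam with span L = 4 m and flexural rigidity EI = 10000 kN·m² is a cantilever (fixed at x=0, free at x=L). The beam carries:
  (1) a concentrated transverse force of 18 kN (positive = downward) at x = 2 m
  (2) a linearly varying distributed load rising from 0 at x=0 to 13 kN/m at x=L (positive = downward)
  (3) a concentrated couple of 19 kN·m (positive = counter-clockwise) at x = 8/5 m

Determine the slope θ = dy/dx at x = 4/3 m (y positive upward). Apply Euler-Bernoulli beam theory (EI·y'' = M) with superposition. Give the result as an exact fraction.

θ(4/3) = -4643/607500 rad

Load 1 — point force P=18 kN at a=2 m (b=L-a=2):
  θ_1 = -Px(2a-x)/(2EI)  [x≤a] = -18·(4/3)·(2·2-(4/3))/(2·10000) = -2/625 rad
Load 2 — triangular load w₀=13 kN/m (0→w₀ over full span):
  θ_2 = (w₀Lx²/4-w₀L²x/3-w₀x⁴/(24L))/EI = (13·4·(4/3)²/4-13·4²·(4/3)/3-13·(4/3)⁴/(24·4))/10000 = -2119/303750 rad
Load 3 — applied couple M₀=19 kN·m at a=8/5 m (b=L-a=12/5):
  θ_3 = M₀x/EI  [x≤a] = 19·(4/3)/10000 = 19/7500 rad
Superposition: θ = Σ θ_i = -4643/607500 rad ≈ -0.007643 rad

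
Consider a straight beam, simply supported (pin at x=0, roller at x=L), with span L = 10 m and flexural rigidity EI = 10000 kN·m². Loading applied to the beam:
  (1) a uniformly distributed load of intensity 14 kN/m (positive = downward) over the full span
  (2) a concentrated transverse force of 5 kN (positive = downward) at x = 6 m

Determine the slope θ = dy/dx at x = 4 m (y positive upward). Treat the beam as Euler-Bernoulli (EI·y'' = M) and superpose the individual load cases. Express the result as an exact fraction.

θ(4) = -277/15000 rad

Load 1 — uniform load w=14 kN/m over full span:
  θ_1 = -w(L³-6Lx²+4x³)/(24EI) = -14·(10³-6·10·4²+4·4³)/(24·10000) = -259/15000 rad
Load 2 — point force P=5 kN at a=6 m (b=L-a=4):
  θ_2 = -Pb(L²-b²-3x²)/(6LEI)  [x≤a] = -5·4·(10²-4²-3·4²)/(6·10·10000) = -3/2500 rad
Superposition: θ = Σ θ_i = -277/15000 rad ≈ -0.018467 rad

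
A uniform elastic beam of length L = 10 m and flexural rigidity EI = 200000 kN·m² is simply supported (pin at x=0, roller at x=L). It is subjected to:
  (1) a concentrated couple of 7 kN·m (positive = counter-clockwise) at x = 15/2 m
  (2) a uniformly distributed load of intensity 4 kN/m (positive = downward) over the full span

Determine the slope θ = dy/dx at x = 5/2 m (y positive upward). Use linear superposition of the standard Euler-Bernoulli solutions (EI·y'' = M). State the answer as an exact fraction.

θ(5/2) = -39/64000 rad

Load 1 — applied couple M₀=7 kN·m at a=15/2 m (b=L-a=5/2):
  θ_1 = (M₀x²/(2L)+C₁)/EI  [x≤a] with C₁=M₀(3b²-L²)/(6L)=-455/48 = (7·(5/2)²/(2·10)+(-455/48))/200000 = -7/192000 rad
Load 2 — uniform load w=4 kN/m over full span:
  θ_2 = -w(L³-6Lx²+4x³)/(24EI) = -4·(10³-6·10·(5/2)²+4·(5/2)³)/(24·200000) = -11/19200 rad
Superposition: θ = Σ θ_i = -39/64000 rad ≈ -0.000609 rad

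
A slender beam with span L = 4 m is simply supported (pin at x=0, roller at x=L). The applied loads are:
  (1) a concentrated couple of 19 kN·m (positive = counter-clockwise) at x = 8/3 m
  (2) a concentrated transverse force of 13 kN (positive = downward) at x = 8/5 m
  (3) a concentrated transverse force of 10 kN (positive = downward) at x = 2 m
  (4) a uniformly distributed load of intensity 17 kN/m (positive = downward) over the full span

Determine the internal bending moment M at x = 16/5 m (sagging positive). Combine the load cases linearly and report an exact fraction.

M(16/5) = 653/25 kN·m

Load 1 — applied couple M₀=19 kN·m at a=8/3 m (b=L-a=4/3):
  M_1 = M₀x/L - M₀  [x>a] = 19·(16/5)/4 - 19 = -19/5 kN·m
Load 2 — point force P=13 kN at a=8/5 m (b=L-a=12/5):
  M_2 = Pa(L-x)/L  [x>a] = 13·(8/5)·(4-(16/5))/4 = 104/25 kN·m
Load 3 — point force P=10 kN at a=2 m (b=L-a=2):
  M_3 = Pa(L-x)/L  [x>a] = 10·2·(4-(16/5))/4 = 4 kN·m
Load 4 — uniform load w=17 kN/m over full span:
  M_4 = wx(L-x)/2 = 17·(16/5)·(4-(16/5))/2 = 544/25 kN·m
Superposition: M = Σ M_i = 653/25 kN·m ≈ 26.120000 kN·m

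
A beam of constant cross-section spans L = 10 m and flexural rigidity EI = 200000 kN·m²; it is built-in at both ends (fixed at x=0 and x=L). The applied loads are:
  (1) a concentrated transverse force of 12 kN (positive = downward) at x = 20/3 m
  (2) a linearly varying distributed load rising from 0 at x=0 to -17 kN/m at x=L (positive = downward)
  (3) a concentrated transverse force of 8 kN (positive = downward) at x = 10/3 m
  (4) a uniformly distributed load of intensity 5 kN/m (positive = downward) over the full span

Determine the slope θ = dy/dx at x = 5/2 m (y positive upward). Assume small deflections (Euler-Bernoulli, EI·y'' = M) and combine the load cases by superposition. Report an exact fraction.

θ(5/2) = 191/18432000 rad

Load 1 — point force P=12 kN at a=20/3 m (b=L-a=10/3):
  θ_1 = -Pb²x(2aL-(3a+b)x)/(2L³EI)  [x≤a] = -12·(10/3)²·(5/2)·(2·(20/3)·10-(3·(20/3)+(10/3))·(5/2))/(2·10³·200000) = -1/16000 rad
Load 2 — triangular load w₀=-17 kN/m (0→w₀ over full span):
  θ_2 = -w₀(2x(L-x)(L-2x)(x+2L)+x²(L-x)²)/(120LEI) = -(-17)·(2·(5/2)·(10-(5/2))·(10-2·(5/2))·((5/2)+2·10)+(5/2)²·(10-(5/2))²)/(120·10·200000) = 663/2048000 rad
Load 3 — point force P=8 kN at a=10/3 m (b=L-a=20/3):
  θ_3 = -Pb²x(2aL-(3a+b)x)/(2L³EI)  [x≤a] = -8·(20/3)²·(5/2)·(2·(10/3)·10-(3·(10/3)+(20/3))·(5/2))/(2·10³·200000) = -1/18000 rad
Load 4 — uniform load w=5 kN/m over full span:
  θ_4 = -wx(L-x)(L-2x)/(12EI) = -5·(5/2)·(10-(5/2))·(10-2·(5/2))/(12·200000) = -1/5120 rad
Superposition: θ = Σ θ_i = 191/18432000 rad ≈ 0.000010 rad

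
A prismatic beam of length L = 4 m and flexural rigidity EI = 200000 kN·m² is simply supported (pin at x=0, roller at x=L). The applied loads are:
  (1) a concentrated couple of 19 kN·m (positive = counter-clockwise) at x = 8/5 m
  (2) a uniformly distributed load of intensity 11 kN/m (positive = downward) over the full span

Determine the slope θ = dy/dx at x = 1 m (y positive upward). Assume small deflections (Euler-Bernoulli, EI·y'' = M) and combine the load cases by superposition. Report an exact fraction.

θ(1) = -10067/120000000 rad

Load 1 — applied couple M₀=19 kN·m at a=8/5 m (b=L-a=12/5):
  θ_1 = (M₀x²/(2L)+C₁)/EI  [x≤a] with C₁=M₀(3b²-L²)/(6L)=76/75 = (19·1²/(2·4)+(76/75))/200000 = 2033/120000000 rad
Load 2 — uniform load w=11 kN/m over full span:
  θ_2 = -w(L³-6Lx²+4x³)/(24EI) = -11·(4³-6·4·1²+4·1³)/(24·200000) = -121/1200000 rad
Superposition: θ = Σ θ_i = -10067/120000000 rad ≈ -0.000084 rad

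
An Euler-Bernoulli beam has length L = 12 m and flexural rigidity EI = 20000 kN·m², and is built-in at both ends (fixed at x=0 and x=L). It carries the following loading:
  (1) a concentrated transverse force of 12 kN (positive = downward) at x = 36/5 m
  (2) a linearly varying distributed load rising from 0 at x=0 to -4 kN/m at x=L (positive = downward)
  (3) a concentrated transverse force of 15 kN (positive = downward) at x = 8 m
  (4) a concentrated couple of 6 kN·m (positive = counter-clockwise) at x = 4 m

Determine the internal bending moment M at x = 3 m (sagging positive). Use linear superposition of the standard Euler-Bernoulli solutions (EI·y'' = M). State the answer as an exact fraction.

Load 1 — point force P=12 kN at a=36/5 m (b=L-a=24/5):
  M_1 = Pb²(3a+b)x/L³ - Pab²/L²  [x≤a] = 12·(24/5)²·(3·(36/5)+(24/5))·3/12³ - 12·(36/5)·(24/5)²/12² = -144/125 kN·m
Load 2 — triangular load w₀=-4 kN/m (0→w₀ over full span):
  M_2 = 3w₀Lx/20 - w₀L²/30 - w₀x³/(6L) = 3·(-4)·12·3/20 - (-4)·12²/30 - (-4)·3³/(6·12) = -9/10 kN·m
Load 3 — point force P=15 kN at a=8 m (b=L-a=4):
  M_3 = Pb²(3a+b)x/L³ - Pab²/L²  [x≤a] = 15·4²·(3·8+4)·3/12³ - 15·8·4²/12² = -5/3 kN·m
Load 4 — applied couple M₀=6 kN·m at a=4 m (b=L-a=8):
  M_4 = R_Ax - M_A  [x≤a] with R_A=2/3, M_A=0 = (2/3)·3 - 0 = 2 kN·m
Superposition: M = Σ M_i = -1289/750 kN·m ≈ -1.718667 kN·m

M(3) = -1289/750 kN·m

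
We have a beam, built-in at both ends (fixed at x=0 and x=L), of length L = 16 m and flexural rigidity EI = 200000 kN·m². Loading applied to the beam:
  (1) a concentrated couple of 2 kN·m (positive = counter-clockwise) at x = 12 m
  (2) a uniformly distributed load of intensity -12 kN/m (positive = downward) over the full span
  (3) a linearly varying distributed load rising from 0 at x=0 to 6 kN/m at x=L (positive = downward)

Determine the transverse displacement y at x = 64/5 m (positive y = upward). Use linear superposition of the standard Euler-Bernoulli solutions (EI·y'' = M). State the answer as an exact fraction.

y(64/5) = 587199/195312500 m

Load 1 — applied couple M₀=2 kN·m at a=12 m (b=L-a=4):
  y_1 = (R_Ax³/6 - M_Ax²/2 - M₀(x-a)²/2)/EI  [x>a] with R_A=9/64, M_A=5/8 = ((9/64)·(64/5)³/6 - (5/8)·(64/5)²/2 - 2·((64/5)-12)²/2)/200000 = -21/1562500 m
Load 2 — uniform load w=-12 kN/m over full span:
  y_2 = -wx²(L-x)²/(24EI) = -(-12)·(64/5)²·(16-(64/5))²/(24·200000) = 8192/1953125 m
Load 3 — triangular load w₀=6 kN/m (0→w₀ over full span):
  y_3 = -w₀x²(L-x)²(x+2L)/(120LEI) = -6·(64/5)²·(16-(64/5))²·((64/5)+2·16)/(120·16·200000) = -57344/48828125 m
Superposition: y = Σ y_i = 587199/195312500 m ≈ 0.003006 m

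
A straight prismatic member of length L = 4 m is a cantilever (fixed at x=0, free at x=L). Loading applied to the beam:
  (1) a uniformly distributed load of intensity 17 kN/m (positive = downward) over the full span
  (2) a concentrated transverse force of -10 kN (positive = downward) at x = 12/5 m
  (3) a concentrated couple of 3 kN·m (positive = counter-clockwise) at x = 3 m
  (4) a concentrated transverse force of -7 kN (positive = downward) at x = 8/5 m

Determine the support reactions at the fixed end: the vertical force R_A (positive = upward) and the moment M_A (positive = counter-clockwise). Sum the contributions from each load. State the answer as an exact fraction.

Load 1 — uniform load w=17 kN/m over full span:
  R_A = wL = 17·4 = 68 kN
  M_A = wL²/2 = 17·4²/2 = 136 kN·m
Load 2 — point force P=-10 kN at a=12/5 m (b=L-a=8/5):
  R_A = P = (-10) = -10 kN
  M_A = Pa = (-10)·(12/5) = -24 kN·m
Load 3 — applied couple M₀=3 kN·m at a=3 m (b=L-a=1):
  R_A = 0 kN
  M_A = -M₀ = -3 kN·m
Load 4 — point force P=-7 kN at a=8/5 m (b=L-a=12/5):
  R_A = P = (-7) = -7 kN
  M_A = Pa = (-7)·(8/5) = -56/5 kN·m
Superposition: R_A = 51 kN, M_A = 489/5 kN·m

R_A = 51 kN, M_A = 489/5 kN·m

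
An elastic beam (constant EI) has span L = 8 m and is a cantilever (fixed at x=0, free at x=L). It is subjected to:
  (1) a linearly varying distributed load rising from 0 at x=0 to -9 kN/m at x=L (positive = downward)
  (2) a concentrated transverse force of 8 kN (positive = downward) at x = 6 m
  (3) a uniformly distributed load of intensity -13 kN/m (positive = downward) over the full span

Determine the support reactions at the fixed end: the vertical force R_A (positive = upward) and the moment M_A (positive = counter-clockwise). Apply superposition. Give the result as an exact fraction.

R_A = -132 kN, M_A = -560 kN·m

Load 1 — triangular load w₀=-9 kN/m (0→w₀ over full span):
  R_A = w₀L/2 = (-9)·8/2 = -36 kN
  M_A = w₀L²/3 = (-9)·8²/3 = -192 kN·m
Load 2 — point force P=8 kN at a=6 m (b=L-a=2):
  R_A = P = 8 kN
  M_A = Pa = 8·6 = 48 kN·m
Load 3 — uniform load w=-13 kN/m over full span:
  R_A = wL = (-13)·8 = -104 kN
  M_A = wL²/2 = (-13)·8²/2 = -416 kN·m
Superposition: R_A = -132 kN, M_A = -560 kN·m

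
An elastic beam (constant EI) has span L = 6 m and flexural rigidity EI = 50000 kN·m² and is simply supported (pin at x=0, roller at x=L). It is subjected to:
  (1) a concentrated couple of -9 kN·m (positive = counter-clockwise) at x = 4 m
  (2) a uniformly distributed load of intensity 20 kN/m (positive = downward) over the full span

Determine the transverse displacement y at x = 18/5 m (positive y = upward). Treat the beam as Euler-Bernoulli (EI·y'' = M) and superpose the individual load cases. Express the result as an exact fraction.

y(18/5) = -19467/3125000 m

Load 1 — applied couple M₀=-9 kN·m at a=4 m (b=L-a=2):
  y_1 = (M₀x³/(6L)+C₁x)/EI  [x≤a] with C₁=M₀(3b²-L²)/(6L)=6 = ((-9)·(18/5)³/(6·6)+6·(18/5))/50000 = 621/3125000 m
Load 2 — uniform load w=20 kN/m over full span:
  y_2 = -wx(L³-2Lx²+x³)/(24EI) = -20·(18/5)·(6³-2·6·(18/5)²+(18/5)³)/(24·50000) = -2511/390625 m
Superposition: y = Σ y_i = -19467/3125000 m ≈ -0.006229 m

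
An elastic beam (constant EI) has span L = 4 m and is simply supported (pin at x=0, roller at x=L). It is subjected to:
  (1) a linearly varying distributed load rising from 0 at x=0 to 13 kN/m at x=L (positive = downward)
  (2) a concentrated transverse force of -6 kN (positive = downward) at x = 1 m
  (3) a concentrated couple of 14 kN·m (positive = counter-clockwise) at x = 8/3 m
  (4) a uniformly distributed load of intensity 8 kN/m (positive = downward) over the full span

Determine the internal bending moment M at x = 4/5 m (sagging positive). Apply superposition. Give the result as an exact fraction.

Load 1 — triangular load w₀=13 kN/m (0→w₀ over full span):
  M_1 = w₀Lx/6 - w₀x³/(6L) = 13·4·(4/5)/6 - 13·(4/5)³/(6·4) = 832/125 kN·m
Load 2 — point force P=-6 kN at a=1 m (b=L-a=3):
  M_2 = Pbx/L  [x≤a] = (-6)·3·(4/5)/4 = -18/5 kN·m
Load 3 — applied couple M₀=14 kN·m at a=8/3 m (b=L-a=4/3):
  M_3 = M₀x/L  [x≤a] = 14·(4/5)/4 = 14/5 kN·m
Load 4 — uniform load w=8 kN/m over full span:
  M_4 = wx(L-x)/2 = 8·(4/5)·(4-(4/5))/2 = 256/25 kN·m
Superposition: M = Σ M_i = 2012/125 kN·m ≈ 16.096000 kN·m

M(4/5) = 2012/125 kN·m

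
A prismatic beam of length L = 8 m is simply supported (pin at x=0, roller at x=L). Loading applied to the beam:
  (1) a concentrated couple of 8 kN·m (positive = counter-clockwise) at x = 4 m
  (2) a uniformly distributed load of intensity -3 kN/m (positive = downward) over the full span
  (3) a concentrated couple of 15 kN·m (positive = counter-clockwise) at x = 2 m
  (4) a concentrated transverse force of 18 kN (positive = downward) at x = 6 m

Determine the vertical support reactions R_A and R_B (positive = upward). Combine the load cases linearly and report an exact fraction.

R_A = -37/8 kN, R_B = -11/8 kN

Load 1 — applied couple M₀=8 kN·m at a=4 m (b=L-a=4):
  R_A = M₀/L = 8/8 = 1 kN
  R_B = -M₀/L = -8/8 = -1 kN
Load 2 — uniform load w=-3 kN/m over full span:
  R_A = wL/2 = (-3)·8/2 = -12 kN
  R_B = wL/2 = (-3)·8/2 = -12 kN
Load 3 — applied couple M₀=15 kN·m at a=2 m (b=L-a=6):
  R_A = M₀/L = 15/8 kN
  R_B = -M₀/L = -15/8 kN
Load 4 — point force P=18 kN at a=6 m (b=L-a=2):
  R_A = Pb/L = 18·2/8 = 9/2 kN
  R_B = Pa/L = 18·6/8 = 27/2 kN
Superposition: R_A = -37/8 kN, R_B = -11/8 kN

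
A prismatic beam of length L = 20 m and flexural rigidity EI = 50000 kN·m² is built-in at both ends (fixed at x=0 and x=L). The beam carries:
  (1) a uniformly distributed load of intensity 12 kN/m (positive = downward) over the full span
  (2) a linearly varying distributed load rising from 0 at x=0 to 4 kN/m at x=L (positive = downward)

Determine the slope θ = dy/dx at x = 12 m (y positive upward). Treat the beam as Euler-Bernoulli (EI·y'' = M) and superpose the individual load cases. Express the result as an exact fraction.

Load 1 — uniform load w=12 kN/m over full span:
  θ_1 = -wx(L-x)(L-2x)/(12EI) = -12·12·(20-12)·(20-2·12)/(12·50000) = 24/3125 rad
Load 2 — triangular load w₀=4 kN/m (0→w₀ over full span):
  θ_2 = -w₀(2x(L-x)(L-2x)(x+2L)+x²(L-x)²)/(120LEI) = -4·(2·12·(20-12)·(20-2·12)·(12+2·20)+12²·(20-12)²)/(120·20·50000) = 16/15625 rad
Superposition: θ = Σ θ_i = 136/15625 rad ≈ 0.008704 rad

θ(12) = 136/15625 rad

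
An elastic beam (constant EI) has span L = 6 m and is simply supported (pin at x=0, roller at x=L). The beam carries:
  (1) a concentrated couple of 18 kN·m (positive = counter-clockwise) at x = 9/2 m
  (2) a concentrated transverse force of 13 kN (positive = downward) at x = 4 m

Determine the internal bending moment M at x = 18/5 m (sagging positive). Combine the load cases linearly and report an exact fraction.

M(18/5) = 132/5 kN·m

Load 1 — applied couple M₀=18 kN·m at a=9/2 m (b=L-a=3/2):
  M_1 = M₀x/L  [x≤a] = 18·(18/5)/6 = 54/5 kN·m
Load 2 — point force P=13 kN at a=4 m (b=L-a=2):
  M_2 = Pbx/L  [x≤a] = 13·2·(18/5)/6 = 78/5 kN·m
Superposition: M = Σ M_i = 132/5 kN·m ≈ 26.400000 kN·m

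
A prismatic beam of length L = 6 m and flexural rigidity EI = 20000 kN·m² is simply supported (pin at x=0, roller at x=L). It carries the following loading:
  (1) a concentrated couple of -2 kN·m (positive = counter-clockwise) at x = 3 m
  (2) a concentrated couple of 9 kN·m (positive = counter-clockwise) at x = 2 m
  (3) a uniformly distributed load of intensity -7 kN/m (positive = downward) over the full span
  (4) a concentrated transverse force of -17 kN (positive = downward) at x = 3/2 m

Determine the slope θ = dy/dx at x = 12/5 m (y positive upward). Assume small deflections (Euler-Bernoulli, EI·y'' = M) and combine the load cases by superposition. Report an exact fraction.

θ(12/5) = 102167/80000000 rad

Load 1 — applied couple M₀=-2 kN·m at a=3 m (b=L-a=3):
  θ_1 = (M₀x²/(2L)+C₁)/EI  [x≤a] with C₁=M₀(3b²-L²)/(6L)=1/2 = ((-2)·(12/5)²/(2·6)+(1/2))/20000 = -23/1000000 rad
Load 2 — applied couple M₀=9 kN·m at a=2 m (b=L-a=4):
  θ_2 = (M₀x²/(2L)-M₀(x-a)+C₁)/EI  [x>a] with C₁=M₀(3b²-L²)/(6L)=3 = (9·(12/5)²/(2·6)-9·((12/5)-2)+3)/20000 = 93/500000 rad
Load 3 — uniform load w=-7 kN/m over full span:
  θ_3 = -w(L³-6Lx²+4x³)/(24EI) = -(-7)·(6³-6·6·(12/5)²+4·(12/5)³)/(24·20000) = 2331/2500000 rad
Load 4 — point force P=-17 kN at a=3/2 m (b=L-a=9/2):
  θ_4 = -Pa(2L²-6Lx+3x²+a²)/(6LEI)  [x>a] = -(-17)·(3/2)·(2·6²-6·6·(12/5)+3·(12/5)²+(3/2)²)/(6·6·20000) = 2907/16000000 rad
Superposition: θ = Σ θ_i = 102167/80000000 rad ≈ 0.001277 rad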